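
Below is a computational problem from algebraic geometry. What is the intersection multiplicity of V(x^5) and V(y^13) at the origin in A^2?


The intersection multiplicity of V(x^a) and V(y^b) at the origin is:
I(O; V(x^5), V(y^13)) = dim_k(k[x,y]/(x^5, y^13))
A basis for k[x,y]/(x^5, y^13) is the set of monomials x^i * y^j
where 0 <= i < 5 and 0 <= j < 13.
The number of such monomials is 5 * 13 = 65

65


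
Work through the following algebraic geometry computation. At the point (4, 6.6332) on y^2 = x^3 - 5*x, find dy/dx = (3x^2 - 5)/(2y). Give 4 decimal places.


Using implicit differentiation of y^2 = x^3 - 5*x:
2y * dy/dx = 3x^2 - 5
dy/dx = (3x^2 - 5)/(2y)
Numerator: 3*4^2 - 5 = 43
Denominator: 2*6.6332 = 13.2664
dy/dx = 43/13.2664 = 3.2413

3.2413


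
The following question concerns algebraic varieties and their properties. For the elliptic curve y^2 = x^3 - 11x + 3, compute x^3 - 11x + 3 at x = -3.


Compute x^3 - 11x + 3 at x = -3:
x^3 = (-3)^3 = -27
(-11)*x = (-11)*(-3) = 33
Sum: -27 + 33 + 3 = 9

9


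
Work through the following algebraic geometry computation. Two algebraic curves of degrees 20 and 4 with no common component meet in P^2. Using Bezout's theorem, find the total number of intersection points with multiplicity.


Bezout's theorem states the intersection count equals the product of degrees.
Intersection count = 20 * 4 = 80

80


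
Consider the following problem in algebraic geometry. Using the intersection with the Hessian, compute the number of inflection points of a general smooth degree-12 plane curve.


For a general smooth plane curve C of degree d, the inflection points are
the intersection of C with its Hessian curve, which has degree 3(d-2).
By Bezout, the total intersection number is d * 3(d-2) = 12 * 30 = 360.
For a general curve every flex is ordinary, so each contributes
multiplicity 1 to C·Hess(C), and the number of distinct inflection
points is 3d(d-2).
Inflection points = 3*12*(12-2) = 3*12*10 = 360

360


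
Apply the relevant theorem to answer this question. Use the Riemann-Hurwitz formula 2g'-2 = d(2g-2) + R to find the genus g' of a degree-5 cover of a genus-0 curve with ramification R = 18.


Riemann-Hurwitz formula: 2g' - 2 = d(2g - 2) + R
Given: d = 5, g = 0, R = 18
2g' - 2 = 5*(2*0 - 2) + 18
2g' - 2 = 5*(-2) + 18
2g' - 2 = -10 + 18 = 8
2g' = 10
g' = 5

5


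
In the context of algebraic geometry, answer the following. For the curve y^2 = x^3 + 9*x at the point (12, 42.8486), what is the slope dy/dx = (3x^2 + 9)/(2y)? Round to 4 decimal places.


Using implicit differentiation of y^2 = x^3 + 9*x:
2y * dy/dx = 3x^2 + 9
dy/dx = (3x^2 + 9)/(2y)
Numerator: 3*12^2 + 9 = 441
Denominator: 2*42.8486 = 85.6972
dy/dx = 441/85.6972 = 5.1460

5.1460


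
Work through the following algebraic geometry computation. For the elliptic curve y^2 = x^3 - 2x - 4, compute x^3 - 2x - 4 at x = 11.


Compute x^3 - 2x - 4 at x = 11:
x^3 = 11^3 = 1331
(-2)*x = (-2)*11 = -22
Sum: 1331 - 22 - 4 = 1305

1305


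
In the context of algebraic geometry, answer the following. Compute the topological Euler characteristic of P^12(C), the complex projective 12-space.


The complex projective space P^12 has one cell in each even real dimension 0, 2, ..., 24.
The cohomology groups are H^{2k}(P^12) = Z for k = 0,...,12, and 0 otherwise.
Euler characteristic = sum of Betti numbers = 1 per even-dimensional cohomology group.
chi(P^12) = 12 + 1 = 13

13


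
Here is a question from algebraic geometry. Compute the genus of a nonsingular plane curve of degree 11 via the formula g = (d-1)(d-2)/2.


Using the genus formula for smooth plane curves:
g = (d-1)(d-2)/2
g = (11-1)(11-2)/2
g = 10*9/2
g = 90/2 = 45

45


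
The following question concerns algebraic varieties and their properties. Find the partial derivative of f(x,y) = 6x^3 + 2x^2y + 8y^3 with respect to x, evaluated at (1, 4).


df/dx = 3*6*x^2 + 2*2*x^1*y
At (1,4): 3*6*1^2 + 2*2*1^1*4
= 18 + 16
= 34

34


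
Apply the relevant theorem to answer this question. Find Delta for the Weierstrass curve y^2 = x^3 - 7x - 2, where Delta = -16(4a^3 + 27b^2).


Compute each component:
4a^3 = 4*(-7)^3 = 4*(-343) = -1372
27b^2 = 27*(-2)^2 = 27*4 = 108
4a^3 + 27b^2 = -1372 + 108 = -1264
Delta = -16*(-1264) = 20224

20224


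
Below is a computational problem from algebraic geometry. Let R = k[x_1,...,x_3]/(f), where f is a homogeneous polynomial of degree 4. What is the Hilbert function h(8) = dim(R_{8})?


For R = k[x_1,...,x_n]/(f) with f homogeneous of degree e:
The Hilbert series is (1 - t^e)/(1 - t)^n.
So h(d) = C(d+n-1, n-1) - C(d-e+n-1, n-1) for d >= e.
With n=3, e=4, d=8:
C(8+3-1, 3-1) = C(10, 2) = 45
C(8-4+3-1, 3-1) = C(6, 2) = 15
h(8) = 45 - 15 = 30

30


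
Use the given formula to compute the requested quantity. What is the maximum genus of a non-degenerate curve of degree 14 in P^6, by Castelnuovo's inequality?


Castelnuovo's bound: write d - 1 = m(r-1) + epsilon with 0 <= epsilon < r-1.
d - 1 = 14 - 1 = 13
r - 1 = 6 - 1 = 5
13 = 2*5 + 3, so m = 2, epsilon = 3
pi(d, r) = m(m-1)(r-1)/2 + m*epsilon
= 2*1*5/2 + 2*3
= 10/2 + 6
= 5 + 6 = 11

11


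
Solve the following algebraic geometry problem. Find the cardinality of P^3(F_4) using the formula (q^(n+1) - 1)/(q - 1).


P^3(F_4) has (q^(n+1) - 1)/(q - 1) points.
= 4^3 + 4^2 + 4^1 + 4^0
= 64 + 16 + 4 + 1
= 85

85


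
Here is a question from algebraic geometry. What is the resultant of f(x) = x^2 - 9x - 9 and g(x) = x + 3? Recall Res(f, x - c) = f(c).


For Res(f, x - c), we evaluate f at x = c.
f(-3) = (-3)^2 - 9*(-3) - 9
= 9 + 27 - 9
= 36 - 9 = 27
Res(f, g) = 27

27


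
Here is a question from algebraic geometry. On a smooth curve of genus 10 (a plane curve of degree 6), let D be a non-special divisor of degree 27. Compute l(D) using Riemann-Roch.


First, compute the genus of a smooth plane curve of degree 6:
g = (d-1)(d-2)/2 = (6-1)(6-2)/2 = 10
For a non-special divisor D (i.e., h^1(D) = 0), Riemann-Roch gives:
l(D) = deg(D) - g + 1
Since deg(D) = 27 >= 2g - 1 = 19, D is non-special.
l(D) = 27 - 10 + 1 = 18

18


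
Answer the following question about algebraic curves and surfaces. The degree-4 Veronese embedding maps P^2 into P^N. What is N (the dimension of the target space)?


The Veronese embedding v_d: P^n -> P^N maps each point to all
degree-d monomials in n+1 homogeneous coordinates.
N = C(n+d, d) - 1
N = C(2+4, 4) - 1
N = C(6, 4) - 1
C(6, 4) = 15
N = 15 - 1 = 14

14


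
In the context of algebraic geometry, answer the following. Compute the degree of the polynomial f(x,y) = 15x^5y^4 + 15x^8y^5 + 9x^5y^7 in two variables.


Examine each term for its total degree (sum of exponents).
  Term '15x^5y^4' has total degree 5+4 = 9.
  Term '15x^8y^5' has total degree 8+5 = 13.
  Term '9x^5y^7' has total degree 5+7 = 12.
The maximum total degree among all terms is 13.

13


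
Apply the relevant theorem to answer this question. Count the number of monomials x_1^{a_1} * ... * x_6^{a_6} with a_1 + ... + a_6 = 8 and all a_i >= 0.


The number of degree-8 monomials in 6 variables is C(d+n-1, n-1).
= C(8+6-1, 6-1) = C(13, 5)
= 1287

1287


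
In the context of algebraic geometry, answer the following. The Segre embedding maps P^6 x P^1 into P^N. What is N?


The Segre embedding maps P^m x P^n into P^N via
all products of coordinates from each factor.
N = (m+1)(n+1) - 1
N = (6+1)(1+1) - 1
N = 7*2 - 1
N = 14 - 1 = 13

13


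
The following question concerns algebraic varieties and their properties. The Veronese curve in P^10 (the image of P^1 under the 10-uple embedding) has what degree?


The rational normal curve in P^10 is the image of P^1 under the 10-uple Veronese.
A general hyperplane in P^10 pulls back to a degree-10 form on P^1, which has 10 zeros,
so the curve meets a general hyperplane in 10 points. Degree = 10.

10


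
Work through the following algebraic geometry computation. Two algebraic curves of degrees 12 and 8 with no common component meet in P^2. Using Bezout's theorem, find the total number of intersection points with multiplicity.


Bezout's theorem states the intersection count equals the product of degrees.
Intersection count = 12 * 8 = 96

96


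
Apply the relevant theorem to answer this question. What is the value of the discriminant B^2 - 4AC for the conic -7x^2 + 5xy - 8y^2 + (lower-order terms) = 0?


The discriminant of a conic Ax^2 + Bxy + Cy^2 + ... = 0 is B^2 - 4AC.
B^2 = 5^2 = 25
4AC = 4*(-7)*(-8) = 224
Discriminant = 25 - 224 = -199

-199


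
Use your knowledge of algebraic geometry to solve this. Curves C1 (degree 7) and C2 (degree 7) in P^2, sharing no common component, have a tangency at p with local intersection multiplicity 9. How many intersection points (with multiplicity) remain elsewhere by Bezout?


By Bezout's theorem, the total intersection number is d1 * d2.
Total = 7 * 7 = 49
Intersection multiplicity at p = 9
Remaining intersections = 49 - 9 = 40

40


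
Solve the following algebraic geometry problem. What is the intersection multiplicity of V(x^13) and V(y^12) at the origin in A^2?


The intersection multiplicity of V(x^a) and V(y^b) at the origin is:
I(O; V(x^13), V(y^12)) = dim_k(k[x,y]/(x^13, y^12))
A basis for k[x,y]/(x^13, y^12) is the set of monomials x^i * y^j
where 0 <= i < 13 and 0 <= j < 12.
The number of such monomials is 13 * 12 = 156

156


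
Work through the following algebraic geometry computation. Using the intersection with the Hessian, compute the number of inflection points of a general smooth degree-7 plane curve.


For a general smooth plane curve C of degree d, the inflection points are
the intersection of C with its Hessian curve, which has degree 3(d-2).
By Bezout, the total intersection number is d * 3(d-2) = 7 * 15 = 105.
For a general curve every flex is ordinary, so each contributes
multiplicity 1 to C·Hess(C), and the number of distinct inflection
points is 3d(d-2).
Inflection points = 3*7*(7-2) = 3*7*5 = 105

105


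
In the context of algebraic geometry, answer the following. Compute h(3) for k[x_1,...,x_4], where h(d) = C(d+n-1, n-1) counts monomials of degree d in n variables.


The Hilbert function for the polynomial ring in 4 variables is:
h(d) = C(d+n-1, n-1)
h(3) = C(3+4-1, 4-1) = C(6, 3)
= 6! / (3! * 3!)
= 20

20


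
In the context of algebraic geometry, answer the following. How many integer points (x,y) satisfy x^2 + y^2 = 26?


Systematically check integer values of x where x^2 <= 26.
For each valid x, check if 26 - x^2 is a perfect square.
x=1: 26 - 1 = 25, sqrt = 5 (valid)
x=5: 26 - 25 = 1, sqrt = 1 (valid)
Total integer solutions found: 8

8


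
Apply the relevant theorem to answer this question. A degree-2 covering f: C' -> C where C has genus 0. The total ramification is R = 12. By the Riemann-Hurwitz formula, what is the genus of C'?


Riemann-Hurwitz formula: 2g' - 2 = d(2g - 2) + R
Given: d = 2, g = 0, R = 12
2g' - 2 = 2*(2*0 - 2) + 12
2g' - 2 = 2*(-2) + 12
2g' - 2 = -4 + 12 = 8
2g' = 10
g' = 5

5


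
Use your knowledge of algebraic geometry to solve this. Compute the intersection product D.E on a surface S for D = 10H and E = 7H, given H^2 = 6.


Using bilinearity of the intersection pairing on a surface S:
(aH).(bH) = ab * (H.H)
We have H^2 = 6.
D.E = (10H).(7H) = 10*7*6
= 70*6
= 420

420


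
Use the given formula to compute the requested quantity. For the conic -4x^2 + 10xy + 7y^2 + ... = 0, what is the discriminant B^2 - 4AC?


The discriminant of a conic Ax^2 + Bxy + Cy^2 + ... = 0 is B^2 - 4AC.
B^2 = 10^2 = 100
4AC = 4*(-4)*7 = -112
Discriminant = 100 + 112 = 212

212


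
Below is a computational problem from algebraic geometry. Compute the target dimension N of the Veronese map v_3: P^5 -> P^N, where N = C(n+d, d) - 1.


The Veronese embedding v_d: P^n -> P^N maps each point to all
degree-d monomials in n+1 homogeneous coordinates.
N = C(n+d, d) - 1
N = C(5+3, 3) - 1
N = C(8, 3) - 1
C(8, 3) = 56
N = 56 - 1 = 55

55


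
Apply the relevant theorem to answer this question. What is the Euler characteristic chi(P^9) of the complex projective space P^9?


The complex projective space P^9 has one cell in each even real dimension 0, 2, ..., 18.
The cohomology groups are H^{2k}(P^9) = Z for k = 0,...,9, and 0 otherwise.
Euler characteristic = sum of Betti numbers = 1 per even-dimensional cohomology group.
chi(P^9) = 9 + 1 = 10

10


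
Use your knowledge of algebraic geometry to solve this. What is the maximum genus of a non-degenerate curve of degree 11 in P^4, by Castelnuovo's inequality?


Castelnuovo's bound: write d - 1 = m(r-1) + epsilon with 0 <= epsilon < r-1.
d - 1 = 11 - 1 = 10
r - 1 = 4 - 1 = 3
10 = 3*3 + 1, so m = 3, epsilon = 1
pi(d, r) = m(m-1)(r-1)/2 + m*epsilon
= 3*2*3/2 + 3*1
= 18/2 + 3
= 9 + 3 = 12

12


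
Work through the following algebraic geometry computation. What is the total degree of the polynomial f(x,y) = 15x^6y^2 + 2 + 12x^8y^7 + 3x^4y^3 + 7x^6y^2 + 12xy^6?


Examine each term for its total degree (sum of exponents).
  Term '15x^6y^2' has total degree 6+2 = 8.
  Term '2' has total degree 0+0 = 0.
  Term '12x^8y^7' has total degree 8+7 = 15.
  Term '3x^4y^3' has total degree 4+3 = 7.
  Term '7x^6y^2' has total degree 6+2 = 8.
  Term '12xy^6' has total degree 1+6 = 7.
The maximum total degree among all terms is 15.

15


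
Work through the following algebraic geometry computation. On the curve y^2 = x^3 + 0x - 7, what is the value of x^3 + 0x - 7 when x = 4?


Compute x^3 + 0x - 7 at x = 4:
x^3 = 4^3 = 64
0*x = 0*4 = 0
Sum: 64 + 0 - 7 = 57

57


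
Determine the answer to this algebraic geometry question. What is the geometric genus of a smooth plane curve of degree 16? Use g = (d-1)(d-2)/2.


Using the genus formula for smooth plane curves:
g = (d-1)(d-2)/2
g = (16-1)(16-2)/2
g = 15*14/2
g = 210/2 = 105

105


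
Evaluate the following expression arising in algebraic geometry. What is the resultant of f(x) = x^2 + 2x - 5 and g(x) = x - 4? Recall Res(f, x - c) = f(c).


For Res(f, x - c), we evaluate f at x = c.
f(4) = 4^2 + 2*4 - 5
= 16 + 8 - 5
= 24 - 5 = 19
Res(f, g) = 19

19


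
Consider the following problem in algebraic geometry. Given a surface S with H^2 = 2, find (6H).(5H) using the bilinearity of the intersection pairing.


Using bilinearity of the intersection pairing on a surface S:
(aH).(bH) = ab * (H.H)
We have H^2 = 2.
D.E = (6H).(5H) = 6*5*2
= 30*2
= 60

60


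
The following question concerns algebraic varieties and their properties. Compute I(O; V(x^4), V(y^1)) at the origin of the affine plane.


The intersection multiplicity of V(x^a) and V(y^b) at the origin is:
I(O; V(x^4), V(y^1)) = dim_k(k[x,y]/(x^4, y^1))
A basis for k[x,y]/(x^4, y^1) is the set of monomials x^i * y^j
where 0 <= i < 4 and 0 <= j < 1.
The number of such monomials is 4 * 1 = 4

4


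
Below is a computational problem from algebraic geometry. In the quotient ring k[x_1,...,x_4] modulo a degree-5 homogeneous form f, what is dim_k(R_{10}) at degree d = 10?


For R = k[x_1,...,x_n]/(f) with f homogeneous of degree e:
The Hilbert series is (1 - t^e)/(1 - t)^n.
So h(d) = C(d+n-1, n-1) - C(d-e+n-1, n-1) for d >= e.
With n=4, e=5, d=10:
C(10+4-1, 4-1) = C(13, 3) = 286
C(10-5+4-1, 4-1) = C(8, 3) = 56
h(10) = 286 - 56 = 230

230


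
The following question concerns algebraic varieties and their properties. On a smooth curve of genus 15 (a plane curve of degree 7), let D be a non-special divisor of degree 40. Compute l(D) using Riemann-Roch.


First, compute the genus of a smooth plane curve of degree 7:
g = (d-1)(d-2)/2 = (7-1)(7-2)/2 = 15
For a non-special divisor D (i.e., h^1(D) = 0), Riemann-Roch gives:
l(D) = deg(D) - g + 1
Since deg(D) = 40 >= 2g - 1 = 29, D is non-special.
l(D) = 40 - 15 + 1 = 26

26


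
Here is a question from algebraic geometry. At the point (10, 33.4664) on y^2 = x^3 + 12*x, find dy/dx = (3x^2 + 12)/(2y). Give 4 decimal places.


Using implicit differentiation of y^2 = x^3 + 12*x:
2y * dy/dx = 3x^2 + 12
dy/dx = (3x^2 + 12)/(2y)
Numerator: 3*10^2 + 12 = 312
Denominator: 2*33.4664 = 66.9328
dy/dx = 312/66.9328 = 4.6614

4.6614


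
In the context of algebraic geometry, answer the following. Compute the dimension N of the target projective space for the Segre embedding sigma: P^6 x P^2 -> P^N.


The Segre embedding maps P^m x P^n into P^N via
all products of coordinates from each factor.
N = (m+1)(n+1) - 1
N = (6+1)(2+1) - 1
N = 7*3 - 1
N = 21 - 1 = 20

20


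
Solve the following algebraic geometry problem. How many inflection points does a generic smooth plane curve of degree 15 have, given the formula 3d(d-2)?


For a general smooth plane curve C of degree d, the inflection points are
the intersection of C with its Hessian curve, which has degree 3(d-2).
By Bezout, the total intersection number is d * 3(d-2) = 15 * 39 = 585.
For a general curve every flex is ordinary, so each contributes
multiplicity 1 to C·Hess(C), and the number of distinct inflection
points is 3d(d-2).
Inflection points = 3*15*(15-2) = 3*15*13 = 585

585


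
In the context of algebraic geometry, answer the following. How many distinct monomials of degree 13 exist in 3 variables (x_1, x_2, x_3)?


The number of degree-13 monomials in 3 variables is C(d+n-1, n-1).
= C(13+3-1, 3-1) = C(15, 2)
= 105

105


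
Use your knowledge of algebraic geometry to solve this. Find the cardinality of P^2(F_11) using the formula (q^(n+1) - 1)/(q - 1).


P^2(F_11) has (q^(n+1) - 1)/(q - 1) points.
= 11^2 + 11^1 + 11^0
= 121 + 11 + 1
= 133

133


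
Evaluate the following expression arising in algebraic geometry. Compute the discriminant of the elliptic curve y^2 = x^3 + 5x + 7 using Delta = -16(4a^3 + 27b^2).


Compute each component:
4a^3 = 4*5^3 = 4*125 = 500
27b^2 = 27*7^2 = 27*49 = 1323
4a^3 + 27b^2 = 500 + 1323 = 1823
Delta = -16*1823 = -29168

-29168


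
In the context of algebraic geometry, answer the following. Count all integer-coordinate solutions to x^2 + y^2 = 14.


Systematically check integer values of x where x^2 <= 14.
For each valid x, check if 14 - x^2 is a perfect square.
Total integer solutions found: 0

0


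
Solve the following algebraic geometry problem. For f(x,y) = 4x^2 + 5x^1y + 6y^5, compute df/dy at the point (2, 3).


df/dy = 5*x^1 + 5*6*y^4
At (2,3): 5*2^1 + 5*6*3^4
= 10 + 2430
= 2440

2440


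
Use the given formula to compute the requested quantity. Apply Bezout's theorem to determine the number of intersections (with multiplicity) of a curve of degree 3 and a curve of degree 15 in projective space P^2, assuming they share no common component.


Bezout's theorem states the intersection count equals the product of degrees.
Intersection count = 3 * 15 = 45

45


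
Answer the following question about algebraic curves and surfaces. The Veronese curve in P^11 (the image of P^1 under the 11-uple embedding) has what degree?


The rational normal curve in P^11 is the image of P^1 under the 11-uple Veronese.
A general hyperplane in P^11 pulls back to a degree-11 form on P^1, which has 11 zeros,
so the curve meets a general hyperplane in 11 points. Degree = 11.

11


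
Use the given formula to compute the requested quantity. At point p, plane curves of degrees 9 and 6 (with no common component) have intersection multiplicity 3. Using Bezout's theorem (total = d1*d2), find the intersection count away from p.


By Bezout's theorem, the total intersection number is d1 * d2.
Total = 9 * 6 = 54
Intersection multiplicity at p = 3
Remaining intersections = 54 - 3 = 51

51


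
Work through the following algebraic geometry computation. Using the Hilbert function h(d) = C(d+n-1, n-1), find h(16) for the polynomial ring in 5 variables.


The Hilbert function for the polynomial ring in 5 variables is:
h(d) = C(d+n-1, n-1)
h(16) = C(16+5-1, 5-1) = C(20, 4)
= 20! / (4! * 16!)
= 4845

4845


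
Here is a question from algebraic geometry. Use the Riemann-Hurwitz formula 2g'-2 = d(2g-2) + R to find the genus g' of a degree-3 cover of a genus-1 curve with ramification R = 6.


Riemann-Hurwitz formula: 2g' - 2 = d(2g - 2) + R
Given: d = 3, g = 1, R = 6
2g' - 2 = 3*(2*1 - 2) + 6
2g' - 2 = 3*0 + 6
2g' - 2 = 0 + 6 = 6
2g' = 8
g' = 4

4


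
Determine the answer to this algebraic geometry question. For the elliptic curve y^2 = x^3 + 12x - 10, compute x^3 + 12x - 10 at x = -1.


Compute x^3 + 12x - 10 at x = -1:
x^3 = (-1)^3 = -1
12*x = 12*(-1) = -12
Sum: -1 - 12 - 10 = -23

-23


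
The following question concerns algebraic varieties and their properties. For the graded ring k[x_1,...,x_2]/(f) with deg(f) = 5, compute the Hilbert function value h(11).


For R = k[x_1,...,x_n]/(f) with f homogeneous of degree e:
The Hilbert series is (1 - t^e)/(1 - t)^n.
So h(d) = C(d+n-1, n-1) - C(d-e+n-1, n-1) for d >= e.
With n=2, e=5, d=11:
C(11+2-1, 2-1) = C(12, 1) = 12
C(11-5+2-1, 2-1) = C(7, 1) = 7
h(11) = 12 - 7 = 5

5


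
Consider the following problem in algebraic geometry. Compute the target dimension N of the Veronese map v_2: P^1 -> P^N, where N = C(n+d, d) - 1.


The Veronese embedding v_d: P^n -> P^N maps each point to all
degree-d monomials in n+1 homogeneous coordinates.
N = C(n+d, d) - 1
N = C(1+2, 2) - 1
N = C(3, 2) - 1
C(3, 2) = 3
N = 3 - 1 = 2

2


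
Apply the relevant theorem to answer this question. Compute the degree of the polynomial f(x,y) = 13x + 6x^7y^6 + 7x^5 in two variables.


Examine each term for its total degree (sum of exponents).
  Term '13x' has total degree 1+0 = 1.
  Term '6x^7y^6' has total degree 7+6 = 13.
  Term '7x^5' has total degree 5+0 = 5.
The maximum total degree among all terms is 13.

13


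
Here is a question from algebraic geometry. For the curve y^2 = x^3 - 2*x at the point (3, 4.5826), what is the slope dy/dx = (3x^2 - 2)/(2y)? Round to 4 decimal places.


Using implicit differentiation of y^2 = x^3 - 2*x:
2y * dy/dx = 3x^2 - 2
dy/dx = (3x^2 - 2)/(2y)
Numerator: 3*3^2 - 2 = 25
Denominator: 2*4.5826 = 9.1652
dy/dx = 25/9.1652 = 2.7277

2.7277


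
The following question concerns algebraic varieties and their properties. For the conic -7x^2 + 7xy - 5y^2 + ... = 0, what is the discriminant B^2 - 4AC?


The discriminant of a conic Ax^2 + Bxy + Cy^2 + ... = 0 is B^2 - 4AC.
B^2 = 7^2 = 49
4AC = 4*(-7)*(-5) = 140
Discriminant = 49 - 140 = -91

-91


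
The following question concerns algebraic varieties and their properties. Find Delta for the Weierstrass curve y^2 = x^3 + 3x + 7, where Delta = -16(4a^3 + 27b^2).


Compute each component:
4a^3 = 4*3^3 = 4*27 = 108
27b^2 = 27*7^2 = 27*49 = 1323
4a^3 + 27b^2 = 108 + 1323 = 1431
Delta = -16*1431 = -22896

-22896


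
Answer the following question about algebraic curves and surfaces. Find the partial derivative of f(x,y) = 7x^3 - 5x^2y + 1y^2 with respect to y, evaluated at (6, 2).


df/dy = (-5)*x^2 + 2*1*y^1
At (6,2): (-5)*6^2 + 2*1*2^1
= -180 + 4
= -176

-176


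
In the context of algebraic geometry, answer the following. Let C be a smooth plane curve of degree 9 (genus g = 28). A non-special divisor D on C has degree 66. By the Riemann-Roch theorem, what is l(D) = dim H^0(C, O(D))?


First, compute the genus of a smooth plane curve of degree 9:
g = (d-1)(d-2)/2 = (9-1)(9-2)/2 = 28
For a non-special divisor D (i.e., h^1(D) = 0), Riemann-Roch gives:
l(D) = deg(D) - g + 1
Since deg(D) = 66 >= 2g - 1 = 55, D is non-special.
l(D) = 66 - 28 + 1 = 39

39


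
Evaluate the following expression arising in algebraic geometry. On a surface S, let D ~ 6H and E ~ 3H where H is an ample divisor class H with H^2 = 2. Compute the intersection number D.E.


Using bilinearity of the intersection pairing on a surface S:
(aH).(bH) = ab * (H.H)
We have H^2 = 2.
D.E = (6H).(3H) = 6*3*2
= 18*2
= 36

36


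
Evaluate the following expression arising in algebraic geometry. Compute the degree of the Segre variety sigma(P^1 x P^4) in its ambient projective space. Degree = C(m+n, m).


The degree of the Segre variety P^1 x P^4 is C(m+n, m).
= C(5, 1)
= 5

5


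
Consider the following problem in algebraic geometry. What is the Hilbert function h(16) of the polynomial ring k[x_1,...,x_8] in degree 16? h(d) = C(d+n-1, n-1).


The Hilbert function for the polynomial ring in 8 variables is:
h(d) = C(d+n-1, n-1)
h(16) = C(16+8-1, 8-1) = C(23, 7)
= 23! / (7! * 16!)
= 245157

245157


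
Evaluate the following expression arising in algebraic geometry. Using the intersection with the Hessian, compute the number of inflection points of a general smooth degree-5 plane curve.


For a general smooth plane curve C of degree d, the inflection points are
the intersection of C with its Hessian curve, which has degree 3(d-2).
By Bezout, the total intersection number is d * 3(d-2) = 5 * 9 = 45.
For a general curve every flex is ordinary, so each contributes
multiplicity 1 to C·Hess(C), and the number of distinct inflection
points is 3d(d-2).
Inflection points = 3*5*(5-2) = 3*5*3 = 45

45


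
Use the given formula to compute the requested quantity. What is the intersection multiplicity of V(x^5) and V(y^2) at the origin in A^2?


The intersection multiplicity of V(x^a) and V(y^b) at the origin is:
I(O; V(x^5), V(y^2)) = dim_k(k[x,y]/(x^5, y^2))
A basis for k[x,y]/(x^5, y^2) is the set of monomials x^i * y^j
where 0 <= i < 5 and 0 <= j < 2.
The number of such monomials is 5 * 2 = 10

10


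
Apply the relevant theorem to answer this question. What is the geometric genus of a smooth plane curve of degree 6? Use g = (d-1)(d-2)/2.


Using the genus formula for smooth plane curves:
g = (d-1)(d-2)/2
g = (6-1)(6-2)/2
g = 5*4/2
g = 20/2 = 10

10


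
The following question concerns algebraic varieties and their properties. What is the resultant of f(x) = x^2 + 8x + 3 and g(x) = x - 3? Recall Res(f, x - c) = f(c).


For Res(f, x - c), we evaluate f at x = c.
f(3) = 3^2 + 8*3 + 3
= 9 + 24 + 3
= 33 + 3 = 36
Res(f, g) = 36

36


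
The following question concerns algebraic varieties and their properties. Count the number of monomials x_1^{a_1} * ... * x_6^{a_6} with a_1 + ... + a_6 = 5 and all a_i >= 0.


The number of degree-5 monomials in 6 variables is C(d+n-1, n-1).
= C(5+6-1, 6-1) = C(10, 5)
= 252

252


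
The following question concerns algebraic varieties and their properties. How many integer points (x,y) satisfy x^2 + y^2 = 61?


Systematically check integer values of x where x^2 <= 61.
For each valid x, check if 61 - x^2 is a perfect square.
x=5: 61 - 25 = 36, sqrt = 6 (valid)
x=6: 61 - 36 = 25, sqrt = 5 (valid)
Total integer solutions found: 8

8


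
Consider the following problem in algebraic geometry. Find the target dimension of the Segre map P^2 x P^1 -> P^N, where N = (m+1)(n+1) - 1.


The Segre embedding maps P^m x P^n into P^N via
all products of coordinates from each factor.
N = (m+1)(n+1) - 1
N = (2+1)(1+1) - 1
N = 3*2 - 1
N = 6 - 1 = 5

5


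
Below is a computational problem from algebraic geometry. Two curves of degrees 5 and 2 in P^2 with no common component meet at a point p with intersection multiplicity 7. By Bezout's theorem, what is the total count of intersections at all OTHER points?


By Bezout's theorem, the total intersection number is d1 * d2.
Total = 5 * 2 = 10
Intersection multiplicity at p = 7
Remaining intersections = 10 - 7 = 3

3


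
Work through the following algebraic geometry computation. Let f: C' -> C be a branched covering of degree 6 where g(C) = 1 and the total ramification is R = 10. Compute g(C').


Riemann-Hurwitz formula: 2g' - 2 = d(2g - 2) + R
Given: d = 6, g = 1, R = 10
2g' - 2 = 6*(2*1 - 2) + 10
2g' - 2 = 6*0 + 10
2g' - 2 = 0 + 10 = 10
2g' = 12
g' = 6

6


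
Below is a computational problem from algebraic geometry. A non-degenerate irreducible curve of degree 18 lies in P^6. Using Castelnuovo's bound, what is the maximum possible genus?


Castelnuovo's bound: write d - 1 = m(r-1) + epsilon with 0 <= epsilon < r-1.
d - 1 = 18 - 1 = 17
r - 1 = 6 - 1 = 5
17 = 3*5 + 2, so m = 3, epsilon = 2
pi(d, r) = m(m-1)(r-1)/2 + m*epsilon
= 3*2*5/2 + 3*2
= 30/2 + 6
= 15 + 6 = 21

21


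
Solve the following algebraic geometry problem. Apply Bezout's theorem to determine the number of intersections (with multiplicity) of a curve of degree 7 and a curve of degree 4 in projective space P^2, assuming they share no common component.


Bezout's theorem states the intersection count equals the product of degrees.
Intersection count = 7 * 4 = 28

28


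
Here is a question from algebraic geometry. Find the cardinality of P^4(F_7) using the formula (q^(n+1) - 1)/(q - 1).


P^4(F_7) has (q^(n+1) - 1)/(q - 1) points.
= 7^4 + 7^3 + 7^2 + 7^1 + 7^0
= 2401 + 343 + 49 + 7 + 1
= 2801

2801


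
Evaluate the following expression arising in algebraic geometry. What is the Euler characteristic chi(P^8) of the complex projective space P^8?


The complex projective space P^8 has one cell in each even real dimension 0, 2, ..., 16.
The cohomology groups are H^{2k}(P^8) = Z for k = 0,...,8, and 0 otherwise.
Euler characteristic = sum of Betti numbers = 1 per even-dimensional cohomology group.
chi(P^8) = 8 + 1 = 9

9


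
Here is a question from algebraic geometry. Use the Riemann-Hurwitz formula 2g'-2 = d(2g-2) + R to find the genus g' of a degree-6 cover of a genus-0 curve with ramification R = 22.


Riemann-Hurwitz formula: 2g' - 2 = d(2g - 2) + R
Given: d = 6, g = 0, R = 22
2g' - 2 = 6*(2*0 - 2) + 22
2g' - 2 = 6*(-2) + 22
2g' - 2 = -12 + 22 = 10
2g' = 12
g' = 6

6


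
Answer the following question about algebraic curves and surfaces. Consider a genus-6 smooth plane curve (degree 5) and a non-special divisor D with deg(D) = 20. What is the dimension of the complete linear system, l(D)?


First, compute the genus of a smooth plane curve of degree 5:
g = (d-1)(d-2)/2 = (5-1)(5-2)/2 = 6
For a non-special divisor D (i.e., h^1(D) = 0), Riemann-Roch gives:
l(D) = deg(D) - g + 1
Since deg(D) = 20 >= 2g - 1 = 11, D is non-special.
l(D) = 20 - 6 + 1 = 15

15


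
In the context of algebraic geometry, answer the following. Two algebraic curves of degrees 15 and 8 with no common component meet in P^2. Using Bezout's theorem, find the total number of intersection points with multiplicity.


Bezout's theorem states the intersection count equals the product of degrees.
Intersection count = 15 * 8 = 120

120


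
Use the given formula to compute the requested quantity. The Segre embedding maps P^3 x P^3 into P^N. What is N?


The Segre embedding maps P^m x P^n into P^N via
all products of coordinates from each factor.
N = (m+1)(n+1) - 1
N = (3+1)(3+1) - 1
N = 4*4 - 1
N = 16 - 1 = 15

15


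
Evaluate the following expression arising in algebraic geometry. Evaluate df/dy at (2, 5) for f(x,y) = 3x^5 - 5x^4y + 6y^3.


df/dy = (-5)*x^4 + 3*6*y^2
At (2,5): (-5)*2^4 + 3*6*5^2
= -80 + 450
= 370

370


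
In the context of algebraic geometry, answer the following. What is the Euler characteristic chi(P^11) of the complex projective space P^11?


The complex projective space P^11 has one cell in each even real dimension 0, 2, ..., 22.
The cohomology groups are H^{2k}(P^11) = Z for k = 0,...,11, and 0 otherwise.
Euler characteristic = sum of Betti numbers = 1 per even-dimensional cohomology group.
chi(P^11) = 11 + 1 = 12

12


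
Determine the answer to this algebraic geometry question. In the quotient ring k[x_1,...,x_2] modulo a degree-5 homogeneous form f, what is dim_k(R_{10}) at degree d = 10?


For R = k[x_1,...,x_n]/(f) with f homogeneous of degree e:
The Hilbert series is (1 - t^e)/(1 - t)^n.
So h(d) = C(d+n-1, n-1) - C(d-e+n-1, n-1) for d >= e.
With n=2, e=5, d=10:
C(10+2-1, 2-1) = C(11, 1) = 11
C(10-5+2-1, 2-1) = C(6, 1) = 6
h(10) = 11 - 6 = 5

5


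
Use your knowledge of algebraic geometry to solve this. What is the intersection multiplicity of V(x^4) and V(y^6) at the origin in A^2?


The intersection multiplicity of V(x^a) and V(y^b) at the origin is:
I(O; V(x^4), V(y^6)) = dim_k(k[x,y]/(x^4, y^6))
A basis for k[x,y]/(x^4, y^6) is the set of monomials x^i * y^j
where 0 <= i < 4 and 0 <= j < 6.
The number of such monomials is 4 * 6 = 24

24


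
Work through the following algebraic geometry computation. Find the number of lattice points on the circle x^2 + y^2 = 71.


Systematically check integer values of x where x^2 <= 71.
For each valid x, check if 71 - x^2 is a perfect square.
Total integer solutions found: 0

0


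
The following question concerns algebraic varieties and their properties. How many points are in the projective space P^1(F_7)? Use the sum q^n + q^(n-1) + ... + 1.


P^1(F_7) has (q^(n+1) - 1)/(q - 1) points.
= 7^1 + 7^0
= 7 + 1
= 8

8


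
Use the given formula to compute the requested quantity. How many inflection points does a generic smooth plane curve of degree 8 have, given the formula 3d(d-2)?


For a general smooth plane curve C of degree d, the inflection points are
the intersection of C with its Hessian curve, which has degree 3(d-2).
By Bezout, the total intersection number is d * 3(d-2) = 8 * 18 = 144.
For a general curve every flex is ordinary, so each contributes
multiplicity 1 to C·Hess(C), and the number of distinct inflection
points is 3d(d-2).
Inflection points = 3*8*(8-2) = 3*8*6 = 144

144


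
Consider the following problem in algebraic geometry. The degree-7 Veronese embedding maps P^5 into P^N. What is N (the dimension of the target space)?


The Veronese embedding v_d: P^n -> P^N maps each point to all
degree-d monomials in n+1 homogeneous coordinates.
N = C(n+d, d) - 1
N = C(5+7, 7) - 1
N = C(12, 7) - 1
C(12, 7) = 792
N = 792 - 1 = 791

791


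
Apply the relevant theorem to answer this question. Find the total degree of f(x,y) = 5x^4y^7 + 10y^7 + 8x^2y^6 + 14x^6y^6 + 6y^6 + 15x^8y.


Examine each term for its total degree (sum of exponents).
  Term '5x^4y^7' has total degree 4+7 = 11.
  Term '10y^7' has total degree 0+7 = 7.
  Term '8x^2y^6' has total degree 2+6 = 8.
  Term '14x^6y^6' has total degree 6+6 = 12.
  Term '6y^6' has total degree 0+6 = 6.
  Term '15x^8y' has total degree 8+1 = 9.
The maximum total degree among all terms is 12.

12


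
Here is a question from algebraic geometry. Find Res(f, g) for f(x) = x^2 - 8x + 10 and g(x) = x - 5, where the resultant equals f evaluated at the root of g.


For Res(f, x - c), we evaluate f at x = c.
f(5) = 5^2 - 8*5 + 10
= 25 - 40 + 10
= -15 + 10 = -5
Res(f, g) = -5

-5


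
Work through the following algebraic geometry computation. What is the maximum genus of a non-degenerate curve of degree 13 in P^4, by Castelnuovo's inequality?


Castelnuovo's bound: write d - 1 = m(r-1) + epsilon with 0 <= epsilon < r-1.
d - 1 = 13 - 1 = 12
r - 1 = 4 - 1 = 3
12 = 4*3 + 0, so m = 4, epsilon = 0
pi(d, r) = m(m-1)(r-1)/2 + m*epsilon
= 4*3*3/2 + 4*0
= 36/2 + 0
= 18 + 0 = 18

18


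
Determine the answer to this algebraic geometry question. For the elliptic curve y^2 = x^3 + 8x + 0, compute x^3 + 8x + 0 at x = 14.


Compute x^3 + 8x + 0 at x = 14:
x^3 = 14^3 = 2744
8*x = 8*14 = 112
Sum: 2744 + 112 + 0 = 2856

2856


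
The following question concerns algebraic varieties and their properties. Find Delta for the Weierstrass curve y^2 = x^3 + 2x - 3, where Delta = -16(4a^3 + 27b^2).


Compute each component:
4a^3 = 4*2^3 = 4*8 = 32
27b^2 = 27*(-3)^2 = 27*9 = 243
4a^3 + 27b^2 = 32 + 243 = 275
Delta = -16*275 = -4400

-4400


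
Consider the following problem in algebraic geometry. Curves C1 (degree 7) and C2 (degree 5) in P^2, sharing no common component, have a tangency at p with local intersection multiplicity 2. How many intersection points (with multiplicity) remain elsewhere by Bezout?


By Bezout's theorem, the total intersection number is d1 * d2.
Total = 7 * 5 = 35
Intersection multiplicity at p = 2
Remaining intersections = 35 - 2 = 33

33


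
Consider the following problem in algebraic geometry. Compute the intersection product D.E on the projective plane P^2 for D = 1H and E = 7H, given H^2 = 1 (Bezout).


Using bilinearity of the intersection pairing on the projective plane P^2:
(aH).(bH) = ab * (H.H)
We have H^2 = 1 (Bezout).
D.E = (1H).(7H) = 1*7*1
= 7*1
= 7

7


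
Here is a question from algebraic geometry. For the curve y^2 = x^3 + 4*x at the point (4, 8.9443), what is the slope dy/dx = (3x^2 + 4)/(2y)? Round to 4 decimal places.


Using implicit differentiation of y^2 = x^3 + 4*x:
2y * dy/dx = 3x^2 + 4
dy/dx = (3x^2 + 4)/(2y)
Numerator: 3*4^2 + 4 = 52
Denominator: 2*8.9443 = 17.8886
dy/dx = 52/17.8886 = 2.9069

2.9069


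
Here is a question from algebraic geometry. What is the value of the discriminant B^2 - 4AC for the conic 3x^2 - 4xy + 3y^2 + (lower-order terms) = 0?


The discriminant of a conic Ax^2 + Bxy + Cy^2 + ... = 0 is B^2 - 4AC.
B^2 = (-4)^2 = 16
4AC = 4*3*3 = 36
Discriminant = 16 - 36 = -20

-20


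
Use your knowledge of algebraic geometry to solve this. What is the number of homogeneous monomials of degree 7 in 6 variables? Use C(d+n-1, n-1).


The number of degree-7 monomials in 6 variables is C(d+n-1, n-1).
= C(7+6-1, 6-1) = C(12, 5)
= 792

792


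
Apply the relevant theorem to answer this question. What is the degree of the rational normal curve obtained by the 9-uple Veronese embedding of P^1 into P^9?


The rational normal curve in P^9 is the image of P^1 under the 9-uple Veronese.
A general hyperplane in P^9 pulls back to a degree-9 form on P^1, which has 9 zeros,
so the curve meets a general hyperplane in 9 points. Degree = 9.

9


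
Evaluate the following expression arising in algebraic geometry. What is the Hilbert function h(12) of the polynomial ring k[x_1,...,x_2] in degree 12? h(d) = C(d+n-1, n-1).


The Hilbert function for the polynomial ring in 2 variables is:
h(d) = C(d+n-1, n-1)
h(12) = C(12+2-1, 2-1) = C(13, 1)
= 13! / (1! * 12!)
= 13

13


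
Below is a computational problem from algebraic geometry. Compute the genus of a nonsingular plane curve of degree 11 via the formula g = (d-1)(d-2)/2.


Using the genus formula for smooth plane curves:
g = (d-1)(d-2)/2
g = (11-1)(11-2)/2
g = 10*9/2
g = 90/2 = 45

45


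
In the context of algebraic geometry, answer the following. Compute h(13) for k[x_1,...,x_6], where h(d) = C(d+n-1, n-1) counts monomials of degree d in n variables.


The Hilbert function for the polynomial ring in 6 variables is:
h(d) = C(d+n-1, n-1)
h(13) = C(13+6-1, 6-1) = C(18, 5)
= 18! / (5! * 13!)
= 8568

8568


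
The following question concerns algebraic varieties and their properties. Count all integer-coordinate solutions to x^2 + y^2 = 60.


Systematically check integer values of x where x^2 <= 60.
For each valid x, check if 60 - x^2 is a perfect square.
Total integer solutions found: 0

0


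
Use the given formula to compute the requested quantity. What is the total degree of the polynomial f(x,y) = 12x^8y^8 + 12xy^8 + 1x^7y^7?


Examine each term for its total degree (sum of exponents).
  Term '12x^8y^8' has total degree 8+8 = 16.
  Term '12xy^8' has total degree 1+8 = 9.
  Term '1x^7y^7' has total degree 7+7 = 14.
The maximum total degree among all terms is 16.

16


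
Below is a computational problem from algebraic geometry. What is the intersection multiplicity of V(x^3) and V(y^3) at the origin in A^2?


The intersection multiplicity of V(x^a) and V(y^b) at the origin is:
I(O; V(x^3), V(y^3)) = dim_k(k[x,y]/(x^3, y^3))
A basis for k[x,y]/(x^3, y^3) is the set of monomials x^i * y^j
where 0 <= i < 3 and 0 <= j < 3.
The number of such monomials is 3 * 3 = 9

9


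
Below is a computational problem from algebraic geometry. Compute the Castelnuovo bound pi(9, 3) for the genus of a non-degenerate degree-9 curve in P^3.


Castelnuovo's bound: write d - 1 = m(r-1) + epsilon with 0 <= epsilon < r-1.
d - 1 = 9 - 1 = 8
r - 1 = 3 - 1 = 2
8 = 4*2 + 0, so m = 4, epsilon = 0
pi(d, r) = m(m-1)(r-1)/2 + m*epsilon
= 4*3*2/2 + 4*0
= 24/2 + 0
= 12 + 0 = 12

12


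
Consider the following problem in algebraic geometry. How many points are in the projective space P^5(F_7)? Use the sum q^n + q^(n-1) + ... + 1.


P^5(F_7) has (q^(n+1) - 1)/(q - 1) points.
= 7^5 + 7^4 + 7^3 + 7^2 + 7^1 + 7^0
= 16807 + 2401 + 343 + 49 + 7 + 1
= 19608

19608
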